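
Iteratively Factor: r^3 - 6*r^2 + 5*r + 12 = (r + 1)*(r^2 - 7*r + 12) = (r - 3)*(r + 1)*(r - 4)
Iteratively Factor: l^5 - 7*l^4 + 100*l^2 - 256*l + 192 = (l - 3)*(l^4 - 4*l^3 - 12*l^2 + 64*l - 64) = (l - 4)*(l - 3)*(l^3 - 12*l + 16) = (l - 4)*(l - 3)*(l + 4)*(l^2 - 4*l + 4) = (l - 4)*(l - 3)*(l - 2)*(l + 4)*(l - 2)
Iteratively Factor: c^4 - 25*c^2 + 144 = (c + 3)*(c^3 - 3*c^2 - 16*c + 48) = (c - 3)*(c + 3)*(c^2 - 16) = (c - 4)*(c - 3)*(c + 3)*(c + 4)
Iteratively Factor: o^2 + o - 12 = (o - 3)*(o + 4)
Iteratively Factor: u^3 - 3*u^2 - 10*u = (u + 2)*(u^2 - 5*u) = u*(u + 2)*(u - 5)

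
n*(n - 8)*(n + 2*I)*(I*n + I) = I*n^4 - 2*n^3 - 7*I*n^3 + 14*n^2 - 8*I*n^2 + 16*n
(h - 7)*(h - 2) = h^2 - 9*h + 14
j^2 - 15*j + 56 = (j - 8)*(j - 7)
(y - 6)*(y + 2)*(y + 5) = y^3 + y^2 - 32*y - 60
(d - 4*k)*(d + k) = d^2 - 3*d*k - 4*k^2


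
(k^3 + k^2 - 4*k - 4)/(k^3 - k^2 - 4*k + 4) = (k + 1)/(k - 1)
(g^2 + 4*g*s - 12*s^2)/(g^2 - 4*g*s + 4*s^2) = (-g - 6*s)/(-g + 2*s)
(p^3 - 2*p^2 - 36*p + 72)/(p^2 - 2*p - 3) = (-p^3 + 2*p^2 + 36*p - 72)/(-p^2 + 2*p + 3)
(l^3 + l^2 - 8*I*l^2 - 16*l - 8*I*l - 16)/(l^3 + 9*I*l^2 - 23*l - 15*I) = (l^3 + l^2*(1 - 8*I) - 8*l*(2 + I) - 16)/(l^3 + 9*I*l^2 - 23*l - 15*I)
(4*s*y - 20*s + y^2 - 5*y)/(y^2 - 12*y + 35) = (4*s + y)/(y - 7)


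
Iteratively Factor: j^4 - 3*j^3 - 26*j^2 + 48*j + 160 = (j + 2)*(j^3 - 5*j^2 - 16*j + 80) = (j - 5)*(j + 2)*(j^2 - 16) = (j - 5)*(j - 4)*(j + 2)*(j + 4)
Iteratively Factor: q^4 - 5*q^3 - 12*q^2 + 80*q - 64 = (q - 1)*(q^3 - 4*q^2 - 16*q + 64) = (q - 4)*(q - 1)*(q^2 - 16) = (q - 4)^2*(q - 1)*(q + 4)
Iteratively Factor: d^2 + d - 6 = (d + 3)*(d - 2)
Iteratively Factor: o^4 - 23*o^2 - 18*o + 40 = (o - 5)*(o^3 + 5*o^2 + 2*o - 8) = (o - 5)*(o + 2)*(o^2 + 3*o - 4) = (o - 5)*(o - 1)*(o + 2)*(o + 4)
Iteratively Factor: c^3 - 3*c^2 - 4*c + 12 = (c + 2)*(c^2 - 5*c + 6) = (c - 3)*(c + 2)*(c - 2)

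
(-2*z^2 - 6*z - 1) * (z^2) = -2*z^4 - 6*z^3 - z^2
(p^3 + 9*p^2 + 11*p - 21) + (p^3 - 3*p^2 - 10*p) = 2*p^3 + 6*p^2 + p - 21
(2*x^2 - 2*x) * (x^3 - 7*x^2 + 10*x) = 2*x^5 - 16*x^4 + 34*x^3 - 20*x^2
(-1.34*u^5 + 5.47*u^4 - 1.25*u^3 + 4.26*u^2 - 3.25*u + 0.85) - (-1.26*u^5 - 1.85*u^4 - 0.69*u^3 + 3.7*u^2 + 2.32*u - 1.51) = -0.0800000000000001*u^5 + 7.32*u^4 - 0.56*u^3 + 0.56*u^2 - 5.57*u + 2.36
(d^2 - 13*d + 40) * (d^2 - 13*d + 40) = d^4 - 26*d^3 + 249*d^2 - 1040*d + 1600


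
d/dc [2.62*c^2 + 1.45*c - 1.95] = 5.24*c + 1.45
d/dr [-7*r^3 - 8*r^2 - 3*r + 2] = -21*r^2 - 16*r - 3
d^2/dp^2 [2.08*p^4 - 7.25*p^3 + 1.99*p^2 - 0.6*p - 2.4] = 24.96*p^2 - 43.5*p + 3.98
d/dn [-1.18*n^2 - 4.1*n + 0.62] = -2.36*n - 4.1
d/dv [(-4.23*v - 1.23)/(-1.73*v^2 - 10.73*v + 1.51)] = (7.3179*v^2 + 45.3879*v - (3.46*v + 10.73)*(4.23*v + 1.23) - 6.3873)/(1.73*v^2 + 10.73*v - 1.51)^2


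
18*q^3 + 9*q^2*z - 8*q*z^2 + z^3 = (-6*q + z)*(-3*q + z)*(q + z)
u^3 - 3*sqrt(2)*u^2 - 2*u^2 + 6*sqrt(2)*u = u*(u - 2)*(u - 3*sqrt(2))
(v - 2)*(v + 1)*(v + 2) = v^3 + v^2 - 4*v - 4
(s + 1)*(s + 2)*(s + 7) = s^3 + 10*s^2 + 23*s + 14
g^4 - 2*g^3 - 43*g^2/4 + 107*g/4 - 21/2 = (g - 3)*(g - 2)*(g - 1/2)*(g + 7/2)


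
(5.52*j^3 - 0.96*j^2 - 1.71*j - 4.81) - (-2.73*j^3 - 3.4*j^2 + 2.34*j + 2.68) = 8.25*j^3 + 2.44*j^2 - 4.05*j - 7.49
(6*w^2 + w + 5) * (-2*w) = -12*w^3 - 2*w^2 - 10*w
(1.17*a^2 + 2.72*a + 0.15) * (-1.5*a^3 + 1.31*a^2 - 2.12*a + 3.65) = -1.755*a^5 - 2.5473*a^4 + 0.857800000000001*a^3 - 1.2994*a^2 + 9.61*a + 0.5475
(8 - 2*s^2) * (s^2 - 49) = -2*s^4 + 106*s^2 - 392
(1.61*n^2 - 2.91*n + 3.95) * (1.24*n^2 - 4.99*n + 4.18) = 1.9964*n^4 - 11.6423*n^3 + 26.1487*n^2 - 31.8743*n + 16.511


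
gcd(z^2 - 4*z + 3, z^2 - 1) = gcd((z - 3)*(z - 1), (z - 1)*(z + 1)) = z - 1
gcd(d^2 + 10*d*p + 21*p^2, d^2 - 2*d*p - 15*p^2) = d + 3*p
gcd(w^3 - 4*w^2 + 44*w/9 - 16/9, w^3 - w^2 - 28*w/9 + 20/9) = w^2 - 8*w/3 + 4/3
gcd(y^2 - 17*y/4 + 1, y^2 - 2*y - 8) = y - 4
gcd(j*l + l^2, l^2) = l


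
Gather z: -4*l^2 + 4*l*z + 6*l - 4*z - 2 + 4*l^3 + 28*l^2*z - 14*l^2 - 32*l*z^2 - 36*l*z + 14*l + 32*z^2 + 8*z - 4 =4*l^3 - 18*l^2 + 20*l + z^2*(32 - 32*l) + z*(28*l^2 - 32*l + 4) - 6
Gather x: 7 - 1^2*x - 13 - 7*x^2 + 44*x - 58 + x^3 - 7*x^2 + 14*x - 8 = x^3 - 14*x^2 + 57*x - 72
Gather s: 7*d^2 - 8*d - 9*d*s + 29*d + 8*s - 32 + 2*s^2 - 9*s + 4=7*d^2 + 21*d + 2*s^2 + s*(-9*d - 1) - 28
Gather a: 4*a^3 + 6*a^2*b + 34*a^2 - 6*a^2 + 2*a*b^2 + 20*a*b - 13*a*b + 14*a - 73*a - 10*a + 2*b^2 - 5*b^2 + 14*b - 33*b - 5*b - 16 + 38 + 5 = 4*a^3 + a^2*(6*b + 28) + a*(2*b^2 + 7*b - 69) - 3*b^2 - 24*b + 27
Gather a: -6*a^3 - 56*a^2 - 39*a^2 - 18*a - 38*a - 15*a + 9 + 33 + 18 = -6*a^3 - 95*a^2 - 71*a + 60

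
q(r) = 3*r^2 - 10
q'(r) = 6*r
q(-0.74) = -8.36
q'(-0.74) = -4.44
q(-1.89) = 0.72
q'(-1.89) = -11.34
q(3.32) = 23.07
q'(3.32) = 19.92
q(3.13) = 19.39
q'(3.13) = 18.78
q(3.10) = 18.83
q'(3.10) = 18.60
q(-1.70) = -1.33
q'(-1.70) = -10.20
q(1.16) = -5.96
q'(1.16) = 6.96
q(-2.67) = 11.39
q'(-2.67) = -16.02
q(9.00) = 233.00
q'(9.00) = 54.00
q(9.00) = 233.00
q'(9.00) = 54.00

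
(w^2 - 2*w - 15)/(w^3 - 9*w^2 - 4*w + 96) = (w - 5)/(w^2 - 12*w + 32)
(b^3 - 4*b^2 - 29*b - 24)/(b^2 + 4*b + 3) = b - 8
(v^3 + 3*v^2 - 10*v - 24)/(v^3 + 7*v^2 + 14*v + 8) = (v - 3)/(v + 1)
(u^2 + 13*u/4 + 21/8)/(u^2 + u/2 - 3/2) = (u + 7/4)/(u - 1)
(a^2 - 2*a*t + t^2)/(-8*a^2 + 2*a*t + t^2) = (a^2 - 2*a*t + t^2)/(-8*a^2 + 2*a*t + t^2)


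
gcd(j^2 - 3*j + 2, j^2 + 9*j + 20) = 1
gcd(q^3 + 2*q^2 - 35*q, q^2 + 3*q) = q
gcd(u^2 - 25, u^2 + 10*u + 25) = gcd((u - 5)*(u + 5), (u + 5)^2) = u + 5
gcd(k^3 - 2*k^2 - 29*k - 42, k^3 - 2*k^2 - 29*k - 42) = k^3 - 2*k^2 - 29*k - 42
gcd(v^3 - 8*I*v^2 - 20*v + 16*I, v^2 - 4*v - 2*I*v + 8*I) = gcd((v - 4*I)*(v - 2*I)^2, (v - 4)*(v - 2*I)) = v - 2*I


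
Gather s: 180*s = 180*s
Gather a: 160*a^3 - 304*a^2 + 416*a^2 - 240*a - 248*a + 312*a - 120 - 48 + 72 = 160*a^3 + 112*a^2 - 176*a - 96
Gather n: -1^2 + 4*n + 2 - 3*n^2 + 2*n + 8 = -3*n^2 + 6*n + 9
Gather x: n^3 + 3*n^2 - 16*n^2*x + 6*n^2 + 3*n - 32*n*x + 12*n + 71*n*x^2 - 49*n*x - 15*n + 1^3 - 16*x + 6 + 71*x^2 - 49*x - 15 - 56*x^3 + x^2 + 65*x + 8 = n^3 + 9*n^2 - 56*x^3 + x^2*(71*n + 72) + x*(-16*n^2 - 81*n)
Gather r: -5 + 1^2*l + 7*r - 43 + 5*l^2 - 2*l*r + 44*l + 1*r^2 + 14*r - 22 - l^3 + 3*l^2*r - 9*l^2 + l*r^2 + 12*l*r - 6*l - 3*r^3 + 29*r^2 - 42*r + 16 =-l^3 - 4*l^2 + 39*l - 3*r^3 + r^2*(l + 30) + r*(3*l^2 + 10*l - 21) - 54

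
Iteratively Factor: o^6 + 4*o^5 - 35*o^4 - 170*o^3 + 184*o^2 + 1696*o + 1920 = (o + 4)*(o^5 - 35*o^3 - 30*o^2 + 304*o + 480) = (o + 4)^2*(o^4 - 4*o^3 - 19*o^2 + 46*o + 120) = (o - 5)*(o + 4)^2*(o^3 + o^2 - 14*o - 24) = (o - 5)*(o + 3)*(o + 4)^2*(o^2 - 2*o - 8) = (o - 5)*(o + 2)*(o + 3)*(o + 4)^2*(o - 4)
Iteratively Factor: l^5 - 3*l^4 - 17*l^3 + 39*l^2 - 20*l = (l - 1)*(l^4 - 2*l^3 - 19*l^2 + 20*l) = (l - 5)*(l - 1)*(l^3 + 3*l^2 - 4*l) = (l - 5)*(l - 1)^2*(l^2 + 4*l) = l*(l - 5)*(l - 1)^2*(l + 4)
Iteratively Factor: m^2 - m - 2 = (m - 2)*(m + 1)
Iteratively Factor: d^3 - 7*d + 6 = (d - 2)*(d^2 + 2*d - 3) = (d - 2)*(d + 3)*(d - 1)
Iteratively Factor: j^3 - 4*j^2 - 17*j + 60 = (j + 4)*(j^2 - 8*j + 15) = (j - 3)*(j + 4)*(j - 5)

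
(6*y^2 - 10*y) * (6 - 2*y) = -12*y^3 + 56*y^2 - 60*y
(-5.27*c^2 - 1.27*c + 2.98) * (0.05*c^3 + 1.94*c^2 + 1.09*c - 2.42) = -0.2635*c^5 - 10.2873*c^4 - 8.0591*c^3 + 17.1503*c^2 + 6.3216*c - 7.2116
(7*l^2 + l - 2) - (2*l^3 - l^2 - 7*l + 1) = -2*l^3 + 8*l^2 + 8*l - 3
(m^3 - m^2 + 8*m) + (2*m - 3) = m^3 - m^2 + 10*m - 3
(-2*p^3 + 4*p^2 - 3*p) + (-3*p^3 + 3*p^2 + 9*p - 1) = -5*p^3 + 7*p^2 + 6*p - 1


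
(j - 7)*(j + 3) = j^2 - 4*j - 21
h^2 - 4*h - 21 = (h - 7)*(h + 3)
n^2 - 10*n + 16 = (n - 8)*(n - 2)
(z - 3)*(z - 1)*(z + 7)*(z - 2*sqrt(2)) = z^4 - 2*sqrt(2)*z^3 + 3*z^3 - 25*z^2 - 6*sqrt(2)*z^2 + 21*z + 50*sqrt(2)*z - 42*sqrt(2)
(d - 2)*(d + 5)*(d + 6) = d^3 + 9*d^2 + 8*d - 60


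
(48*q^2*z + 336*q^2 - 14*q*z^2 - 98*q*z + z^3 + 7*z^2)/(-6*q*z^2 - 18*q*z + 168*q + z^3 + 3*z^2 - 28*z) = (-8*q + z)/(z - 4)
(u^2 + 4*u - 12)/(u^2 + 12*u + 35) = (u^2 + 4*u - 12)/(u^2 + 12*u + 35)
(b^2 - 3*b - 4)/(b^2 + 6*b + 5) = (b - 4)/(b + 5)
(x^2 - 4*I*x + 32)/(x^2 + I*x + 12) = (x - 8*I)/(x - 3*I)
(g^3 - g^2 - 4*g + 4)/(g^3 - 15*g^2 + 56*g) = (g^3 - g^2 - 4*g + 4)/(g*(g^2 - 15*g + 56))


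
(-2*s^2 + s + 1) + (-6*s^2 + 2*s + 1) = -8*s^2 + 3*s + 2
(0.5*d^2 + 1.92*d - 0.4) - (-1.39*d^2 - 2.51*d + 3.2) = 1.89*d^2 + 4.43*d - 3.6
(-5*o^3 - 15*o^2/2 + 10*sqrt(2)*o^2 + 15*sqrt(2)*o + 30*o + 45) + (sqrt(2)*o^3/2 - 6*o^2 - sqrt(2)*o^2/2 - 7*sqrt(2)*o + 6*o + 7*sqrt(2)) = -5*o^3 + sqrt(2)*o^3/2 - 27*o^2/2 + 19*sqrt(2)*o^2/2 + 8*sqrt(2)*o + 36*o + 7*sqrt(2) + 45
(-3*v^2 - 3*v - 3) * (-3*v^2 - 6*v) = 9*v^4 + 27*v^3 + 27*v^2 + 18*v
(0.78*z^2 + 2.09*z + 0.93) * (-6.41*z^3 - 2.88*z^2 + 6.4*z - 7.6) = -4.9998*z^5 - 15.6433*z^4 - 6.9885*z^3 + 4.7696*z^2 - 9.932*z - 7.068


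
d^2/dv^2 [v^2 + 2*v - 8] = 2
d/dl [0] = 0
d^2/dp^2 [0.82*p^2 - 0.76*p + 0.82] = 1.64000000000000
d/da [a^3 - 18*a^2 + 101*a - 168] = 3*a^2 - 36*a + 101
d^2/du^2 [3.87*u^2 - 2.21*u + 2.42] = 7.74000000000000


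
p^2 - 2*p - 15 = (p - 5)*(p + 3)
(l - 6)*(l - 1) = l^2 - 7*l + 6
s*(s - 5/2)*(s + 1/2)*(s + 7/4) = s^4 - s^3/4 - 19*s^2/4 - 35*s/16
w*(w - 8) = w^2 - 8*w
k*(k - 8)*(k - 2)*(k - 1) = k^4 - 11*k^3 + 26*k^2 - 16*k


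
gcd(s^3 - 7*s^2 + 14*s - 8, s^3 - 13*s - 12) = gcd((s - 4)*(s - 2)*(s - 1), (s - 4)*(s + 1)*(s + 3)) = s - 4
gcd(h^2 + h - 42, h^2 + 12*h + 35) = h + 7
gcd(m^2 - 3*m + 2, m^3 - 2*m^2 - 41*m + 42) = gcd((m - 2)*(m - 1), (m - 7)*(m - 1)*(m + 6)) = m - 1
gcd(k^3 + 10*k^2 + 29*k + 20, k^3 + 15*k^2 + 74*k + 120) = k^2 + 9*k + 20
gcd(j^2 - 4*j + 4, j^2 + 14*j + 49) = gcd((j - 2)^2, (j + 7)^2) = 1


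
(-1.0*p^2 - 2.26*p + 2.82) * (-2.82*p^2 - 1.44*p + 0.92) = 2.82*p^4 + 7.8132*p^3 - 5.618*p^2 - 6.14*p + 2.5944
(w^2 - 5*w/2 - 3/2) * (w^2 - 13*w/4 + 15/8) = w^4 - 23*w^3/4 + 17*w^2/2 + 3*w/16 - 45/16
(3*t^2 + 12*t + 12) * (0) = 0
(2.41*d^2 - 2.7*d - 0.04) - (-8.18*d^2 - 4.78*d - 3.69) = 10.59*d^2 + 2.08*d + 3.65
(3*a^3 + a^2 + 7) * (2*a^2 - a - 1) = 6*a^5 - a^4 - 4*a^3 + 13*a^2 - 7*a - 7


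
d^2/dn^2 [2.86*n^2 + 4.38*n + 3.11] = 5.72000000000000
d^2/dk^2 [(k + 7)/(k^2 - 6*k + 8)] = 2*(4*(k - 3)^2*(k + 7) - (3*k + 1)*(k^2 - 6*k + 8))/(k^2 - 6*k + 8)^3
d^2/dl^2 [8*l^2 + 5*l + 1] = 16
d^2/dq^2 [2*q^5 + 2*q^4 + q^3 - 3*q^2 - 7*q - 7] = 40*q^3 + 24*q^2 + 6*q - 6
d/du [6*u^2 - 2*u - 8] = 12*u - 2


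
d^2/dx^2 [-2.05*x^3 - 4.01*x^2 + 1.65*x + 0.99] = -12.3*x - 8.02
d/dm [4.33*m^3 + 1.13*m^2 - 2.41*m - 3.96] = 12.99*m^2 + 2.26*m - 2.41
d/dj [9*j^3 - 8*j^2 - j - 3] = 27*j^2 - 16*j - 1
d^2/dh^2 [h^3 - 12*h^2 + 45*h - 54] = 6*h - 24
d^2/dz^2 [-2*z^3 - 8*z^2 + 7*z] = -12*z - 16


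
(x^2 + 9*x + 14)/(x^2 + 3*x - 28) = (x + 2)/(x - 4)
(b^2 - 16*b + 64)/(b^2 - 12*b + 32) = (b - 8)/(b - 4)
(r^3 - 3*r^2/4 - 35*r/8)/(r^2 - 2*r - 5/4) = r*(4*r + 7)/(2*(2*r + 1))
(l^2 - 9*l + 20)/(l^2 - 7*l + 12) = (l - 5)/(l - 3)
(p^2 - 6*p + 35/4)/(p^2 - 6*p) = (p^2 - 6*p + 35/4)/(p*(p - 6))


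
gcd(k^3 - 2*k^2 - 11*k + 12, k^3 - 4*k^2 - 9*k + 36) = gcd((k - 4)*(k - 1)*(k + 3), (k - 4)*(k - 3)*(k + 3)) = k^2 - k - 12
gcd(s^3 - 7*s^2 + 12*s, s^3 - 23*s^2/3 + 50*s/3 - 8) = s^2 - 7*s + 12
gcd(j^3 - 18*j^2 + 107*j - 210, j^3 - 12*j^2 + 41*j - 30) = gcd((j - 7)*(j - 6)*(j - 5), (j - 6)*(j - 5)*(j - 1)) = j^2 - 11*j + 30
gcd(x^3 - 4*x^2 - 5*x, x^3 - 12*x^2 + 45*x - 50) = x - 5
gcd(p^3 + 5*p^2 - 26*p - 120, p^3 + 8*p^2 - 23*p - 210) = p^2 + p - 30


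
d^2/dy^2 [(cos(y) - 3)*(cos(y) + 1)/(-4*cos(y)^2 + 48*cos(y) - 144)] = (-241*cos(y)/4 + 21*cos(2*y) + 5*cos(3*y)/4 + 18)/(2*(cos(y) - 6)^4)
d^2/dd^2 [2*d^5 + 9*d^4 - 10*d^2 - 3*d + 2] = 40*d^3 + 108*d^2 - 20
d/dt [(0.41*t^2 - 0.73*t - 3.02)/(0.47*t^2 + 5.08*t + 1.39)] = (2.4259*t^2 + 3.9786*t + 14.3269)/(0.2209*t^4 + 4.7752*t^3 + 27.113*t^2 + 14.1224*t + 1.9321)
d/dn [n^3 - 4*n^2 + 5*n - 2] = 3*n^2 - 8*n + 5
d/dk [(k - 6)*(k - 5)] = 2*k - 11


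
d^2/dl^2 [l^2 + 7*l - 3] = 2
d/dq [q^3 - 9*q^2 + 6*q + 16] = 3*q^2 - 18*q + 6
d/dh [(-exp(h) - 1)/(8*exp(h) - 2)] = 5*exp(h)/(2*(4*exp(h) - 1)^2)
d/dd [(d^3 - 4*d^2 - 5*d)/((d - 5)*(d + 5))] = (d^2 + 10*d + 5)/(d^2 + 10*d + 25)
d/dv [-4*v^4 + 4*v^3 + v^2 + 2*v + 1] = -16*v^3 + 12*v^2 + 2*v + 2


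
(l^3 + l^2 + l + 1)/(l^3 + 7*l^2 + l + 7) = (l + 1)/(l + 7)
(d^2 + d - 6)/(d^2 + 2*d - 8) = (d + 3)/(d + 4)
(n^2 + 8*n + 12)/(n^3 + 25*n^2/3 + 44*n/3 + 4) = 3/(3*n + 1)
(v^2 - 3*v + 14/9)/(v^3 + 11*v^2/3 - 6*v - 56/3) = (v - 2/3)/(v^2 + 6*v + 8)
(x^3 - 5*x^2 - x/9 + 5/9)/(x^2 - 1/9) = x - 5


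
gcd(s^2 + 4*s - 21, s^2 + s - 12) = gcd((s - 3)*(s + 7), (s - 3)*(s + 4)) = s - 3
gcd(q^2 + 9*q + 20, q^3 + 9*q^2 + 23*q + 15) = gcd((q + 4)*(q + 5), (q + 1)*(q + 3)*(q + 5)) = q + 5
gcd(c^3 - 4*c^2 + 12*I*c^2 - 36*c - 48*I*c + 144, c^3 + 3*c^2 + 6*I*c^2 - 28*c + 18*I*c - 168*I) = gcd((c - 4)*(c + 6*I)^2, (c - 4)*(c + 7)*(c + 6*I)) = c^2 + c*(-4 + 6*I) - 24*I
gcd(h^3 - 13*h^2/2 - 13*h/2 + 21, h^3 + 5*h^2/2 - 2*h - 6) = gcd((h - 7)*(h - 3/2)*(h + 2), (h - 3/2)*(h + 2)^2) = h^2 + h/2 - 3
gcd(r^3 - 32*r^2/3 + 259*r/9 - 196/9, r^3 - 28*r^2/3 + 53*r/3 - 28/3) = r^2 - 25*r/3 + 28/3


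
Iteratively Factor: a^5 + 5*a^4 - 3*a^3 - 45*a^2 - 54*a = (a + 2)*(a^4 + 3*a^3 - 9*a^2 - 27*a) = (a + 2)*(a + 3)*(a^3 - 9*a) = (a + 2)*(a + 3)^2*(a^2 - 3*a) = (a - 3)*(a + 2)*(a + 3)^2*(a)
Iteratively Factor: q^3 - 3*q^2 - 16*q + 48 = (q - 4)*(q^2 + q - 12) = (q - 4)*(q - 3)*(q + 4)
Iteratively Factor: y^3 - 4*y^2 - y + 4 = (y - 4)*(y^2 - 1) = (y - 4)*(y + 1)*(y - 1)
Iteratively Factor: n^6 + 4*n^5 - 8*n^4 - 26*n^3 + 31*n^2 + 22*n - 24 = (n + 4)*(n^5 - 8*n^3 + 6*n^2 + 7*n - 6) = (n - 1)*(n + 4)*(n^4 + n^3 - 7*n^2 - n + 6) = (n - 2)*(n - 1)*(n + 4)*(n^3 + 3*n^2 - n - 3) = (n - 2)*(n - 1)^2*(n + 4)*(n^2 + 4*n + 3) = (n - 2)*(n - 1)^2*(n + 3)*(n + 4)*(n + 1)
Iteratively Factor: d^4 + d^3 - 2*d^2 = (d)*(d^3 + d^2 - 2*d) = d*(d + 2)*(d^2 - d) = d^2*(d + 2)*(d - 1)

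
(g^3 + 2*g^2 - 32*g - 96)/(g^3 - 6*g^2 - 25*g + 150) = (g^2 + 8*g + 16)/(g^2 - 25)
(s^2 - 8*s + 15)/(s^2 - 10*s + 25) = (s - 3)/(s - 5)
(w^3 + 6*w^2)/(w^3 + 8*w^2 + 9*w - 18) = w^2/(w^2 + 2*w - 3)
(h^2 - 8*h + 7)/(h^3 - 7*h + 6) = (h - 7)/(h^2 + h - 6)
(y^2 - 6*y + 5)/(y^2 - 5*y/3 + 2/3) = 3*(y - 5)/(3*y - 2)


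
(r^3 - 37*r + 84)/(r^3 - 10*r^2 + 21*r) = (r^2 + 3*r - 28)/(r*(r - 7))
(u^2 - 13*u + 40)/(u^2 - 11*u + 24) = (u - 5)/(u - 3)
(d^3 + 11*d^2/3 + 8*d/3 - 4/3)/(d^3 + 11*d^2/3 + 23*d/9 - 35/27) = 9*(d^2 + 4*d + 4)/(9*d^2 + 36*d + 35)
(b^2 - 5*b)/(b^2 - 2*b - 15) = b/(b + 3)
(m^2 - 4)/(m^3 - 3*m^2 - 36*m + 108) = (m^2 - 4)/(m^3 - 3*m^2 - 36*m + 108)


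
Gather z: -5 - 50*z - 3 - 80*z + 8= -130*z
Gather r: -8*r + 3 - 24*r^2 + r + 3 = -24*r^2 - 7*r + 6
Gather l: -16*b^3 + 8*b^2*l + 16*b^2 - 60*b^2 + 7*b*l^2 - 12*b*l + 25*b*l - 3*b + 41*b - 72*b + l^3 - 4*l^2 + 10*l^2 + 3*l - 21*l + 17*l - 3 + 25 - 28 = -16*b^3 - 44*b^2 - 34*b + l^3 + l^2*(7*b + 6) + l*(8*b^2 + 13*b - 1) - 6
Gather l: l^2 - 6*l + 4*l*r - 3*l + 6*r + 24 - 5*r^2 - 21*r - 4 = l^2 + l*(4*r - 9) - 5*r^2 - 15*r + 20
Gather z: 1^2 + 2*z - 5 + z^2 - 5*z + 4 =z^2 - 3*z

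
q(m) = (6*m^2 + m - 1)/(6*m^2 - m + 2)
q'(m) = (1 - 12*m)*(6*m^2 + m - 1)/(6*m^2 - m + 2)^2 + (12*m + 1)/(6*m^2 - m + 2) = (-12*m^2 + 36*m + 1)/(36*m^4 - 12*m^3 + 25*m^2 - 4*m + 4)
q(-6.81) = 0.94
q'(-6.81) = -0.01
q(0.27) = -0.14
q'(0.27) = 2.10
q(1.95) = 1.04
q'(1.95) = 0.05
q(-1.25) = 0.56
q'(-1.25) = -0.39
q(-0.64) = 0.16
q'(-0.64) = -1.04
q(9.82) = 1.03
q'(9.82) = -0.00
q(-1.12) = 0.51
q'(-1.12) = -0.48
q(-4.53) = 0.91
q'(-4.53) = -0.02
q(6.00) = 1.04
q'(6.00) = 0.00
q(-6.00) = 0.93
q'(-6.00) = -0.01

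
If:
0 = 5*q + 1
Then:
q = -1/5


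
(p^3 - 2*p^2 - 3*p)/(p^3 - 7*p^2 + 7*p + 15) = p/(p - 5)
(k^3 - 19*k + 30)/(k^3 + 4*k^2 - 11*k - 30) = (k - 2)/(k + 2)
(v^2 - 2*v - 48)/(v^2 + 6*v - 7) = (v^2 - 2*v - 48)/(v^2 + 6*v - 7)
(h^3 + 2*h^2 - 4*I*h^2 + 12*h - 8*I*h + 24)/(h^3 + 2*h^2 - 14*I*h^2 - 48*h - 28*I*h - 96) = (h + 2*I)/(h - 8*I)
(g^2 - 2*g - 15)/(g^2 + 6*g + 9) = (g - 5)/(g + 3)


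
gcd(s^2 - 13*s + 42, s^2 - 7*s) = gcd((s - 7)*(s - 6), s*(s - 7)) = s - 7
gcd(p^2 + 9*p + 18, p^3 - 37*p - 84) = p + 3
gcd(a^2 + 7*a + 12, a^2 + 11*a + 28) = a + 4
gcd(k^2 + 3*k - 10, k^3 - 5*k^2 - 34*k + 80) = k^2 + 3*k - 10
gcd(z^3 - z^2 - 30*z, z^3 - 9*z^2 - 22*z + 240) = z^2 - z - 30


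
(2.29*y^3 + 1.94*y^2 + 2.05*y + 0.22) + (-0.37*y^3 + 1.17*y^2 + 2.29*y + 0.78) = 1.92*y^3 + 3.11*y^2 + 4.34*y + 1.0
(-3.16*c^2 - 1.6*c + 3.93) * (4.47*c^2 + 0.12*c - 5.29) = -14.1252*c^4 - 7.5312*c^3 + 34.0915*c^2 + 8.9356*c - 20.7897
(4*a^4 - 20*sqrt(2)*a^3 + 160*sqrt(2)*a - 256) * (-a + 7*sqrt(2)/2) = -4*a^5 + 34*sqrt(2)*a^4 - 140*a^3 - 160*sqrt(2)*a^2 + 1376*a - 896*sqrt(2)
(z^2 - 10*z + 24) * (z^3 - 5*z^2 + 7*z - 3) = z^5 - 15*z^4 + 81*z^3 - 193*z^2 + 198*z - 72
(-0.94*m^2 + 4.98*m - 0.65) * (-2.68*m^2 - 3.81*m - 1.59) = 2.5192*m^4 - 9.765*m^3 - 15.7372*m^2 - 5.4417*m + 1.0335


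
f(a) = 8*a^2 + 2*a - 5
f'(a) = 16*a + 2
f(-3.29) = 75.01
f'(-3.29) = -50.64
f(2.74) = 60.54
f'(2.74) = 45.84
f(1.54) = 17.05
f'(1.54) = 26.64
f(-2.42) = 37.01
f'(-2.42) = -36.72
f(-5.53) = 228.59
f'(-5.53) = -86.48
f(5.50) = 248.00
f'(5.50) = 90.00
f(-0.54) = -3.75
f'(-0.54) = -6.64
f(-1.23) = 4.64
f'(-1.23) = -17.68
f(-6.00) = 271.00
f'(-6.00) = -94.00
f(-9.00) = 625.00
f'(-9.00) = -142.00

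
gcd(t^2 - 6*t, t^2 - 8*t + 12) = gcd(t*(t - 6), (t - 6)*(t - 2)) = t - 6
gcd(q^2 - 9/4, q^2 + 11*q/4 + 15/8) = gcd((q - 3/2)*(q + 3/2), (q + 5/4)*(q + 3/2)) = q + 3/2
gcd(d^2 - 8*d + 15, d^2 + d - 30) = d - 5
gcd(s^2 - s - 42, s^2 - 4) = 1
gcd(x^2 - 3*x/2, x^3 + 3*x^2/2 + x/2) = x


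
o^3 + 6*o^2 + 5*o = o*(o + 1)*(o + 5)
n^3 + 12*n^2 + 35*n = n*(n + 5)*(n + 7)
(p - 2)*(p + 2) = p^2 - 4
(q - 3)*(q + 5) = q^2 + 2*q - 15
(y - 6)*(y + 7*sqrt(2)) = y^2 - 6*y + 7*sqrt(2)*y - 42*sqrt(2)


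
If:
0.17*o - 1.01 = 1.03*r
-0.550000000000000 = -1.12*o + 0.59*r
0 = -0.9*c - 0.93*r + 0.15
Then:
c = 1.18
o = -0.03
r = -0.99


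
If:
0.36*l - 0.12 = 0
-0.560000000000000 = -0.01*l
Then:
No Solution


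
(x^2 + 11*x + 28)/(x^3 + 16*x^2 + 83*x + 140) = 1/(x + 5)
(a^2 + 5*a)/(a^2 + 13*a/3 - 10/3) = 3*a/(3*a - 2)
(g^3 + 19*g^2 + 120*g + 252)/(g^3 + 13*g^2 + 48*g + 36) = (g + 7)/(g + 1)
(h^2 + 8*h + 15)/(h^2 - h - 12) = (h + 5)/(h - 4)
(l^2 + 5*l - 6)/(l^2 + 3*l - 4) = (l + 6)/(l + 4)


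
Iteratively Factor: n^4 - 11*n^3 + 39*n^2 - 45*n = (n - 3)*(n^3 - 8*n^2 + 15*n) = n*(n - 3)*(n^2 - 8*n + 15) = n*(n - 3)^2*(n - 5)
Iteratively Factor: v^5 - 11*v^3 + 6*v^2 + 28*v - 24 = (v - 2)*(v^4 + 2*v^3 - 7*v^2 - 8*v + 12) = (v - 2)*(v - 1)*(v^3 + 3*v^2 - 4*v - 12) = (v - 2)^2*(v - 1)*(v^2 + 5*v + 6) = (v - 2)^2*(v - 1)*(v + 3)*(v + 2)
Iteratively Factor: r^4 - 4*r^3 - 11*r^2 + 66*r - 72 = (r - 3)*(r^3 - r^2 - 14*r + 24) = (r - 3)*(r - 2)*(r^2 + r - 12) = (r - 3)*(r - 2)*(r + 4)*(r - 3)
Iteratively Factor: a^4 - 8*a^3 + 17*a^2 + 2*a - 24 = (a - 4)*(a^3 - 4*a^2 + a + 6) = (a - 4)*(a - 2)*(a^2 - 2*a - 3) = (a - 4)*(a - 2)*(a + 1)*(a - 3)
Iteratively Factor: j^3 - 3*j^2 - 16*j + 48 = (j - 3)*(j^2 - 16) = (j - 3)*(j + 4)*(j - 4)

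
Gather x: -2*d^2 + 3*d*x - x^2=-2*d^2 + 3*d*x - x^2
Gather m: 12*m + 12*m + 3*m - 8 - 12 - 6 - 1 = 27*m - 27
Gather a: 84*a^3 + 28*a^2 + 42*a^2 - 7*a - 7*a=84*a^3 + 70*a^2 - 14*a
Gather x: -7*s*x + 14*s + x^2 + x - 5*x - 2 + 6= 14*s + x^2 + x*(-7*s - 4) + 4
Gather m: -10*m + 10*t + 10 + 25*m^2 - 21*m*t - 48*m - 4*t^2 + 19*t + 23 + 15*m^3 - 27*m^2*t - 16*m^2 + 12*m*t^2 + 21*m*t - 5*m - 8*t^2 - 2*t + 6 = 15*m^3 + m^2*(9 - 27*t) + m*(12*t^2 - 63) - 12*t^2 + 27*t + 39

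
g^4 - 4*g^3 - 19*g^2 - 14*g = g*(g - 7)*(g + 1)*(g + 2)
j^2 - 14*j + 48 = (j - 8)*(j - 6)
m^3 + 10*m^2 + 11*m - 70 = (m - 2)*(m + 5)*(m + 7)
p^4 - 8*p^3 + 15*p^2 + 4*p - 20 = (p - 5)*(p - 2)^2*(p + 1)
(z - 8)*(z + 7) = z^2 - z - 56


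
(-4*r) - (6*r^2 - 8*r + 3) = -6*r^2 + 4*r - 3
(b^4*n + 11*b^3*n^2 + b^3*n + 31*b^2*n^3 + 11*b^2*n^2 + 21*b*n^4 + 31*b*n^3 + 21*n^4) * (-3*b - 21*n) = -3*b^5*n - 54*b^4*n^2 - 3*b^4*n - 324*b^3*n^3 - 54*b^3*n^2 - 714*b^2*n^4 - 324*b^2*n^3 - 441*b*n^5 - 714*b*n^4 - 441*n^5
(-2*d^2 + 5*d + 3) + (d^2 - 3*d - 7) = -d^2 + 2*d - 4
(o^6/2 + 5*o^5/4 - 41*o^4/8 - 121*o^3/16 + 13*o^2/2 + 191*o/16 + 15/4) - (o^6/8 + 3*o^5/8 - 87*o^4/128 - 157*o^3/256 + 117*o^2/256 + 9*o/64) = 3*o^6/8 + 7*o^5/8 - 569*o^4/128 - 1779*o^3/256 + 1547*o^2/256 + 755*o/64 + 15/4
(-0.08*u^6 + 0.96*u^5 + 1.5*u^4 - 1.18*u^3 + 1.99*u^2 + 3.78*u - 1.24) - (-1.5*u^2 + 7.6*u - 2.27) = -0.08*u^6 + 0.96*u^5 + 1.5*u^4 - 1.18*u^3 + 3.49*u^2 - 3.82*u + 1.03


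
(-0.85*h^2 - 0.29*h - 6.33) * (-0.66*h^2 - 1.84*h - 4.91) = 0.561*h^4 + 1.7554*h^3 + 8.8849*h^2 + 13.0711*h + 31.0803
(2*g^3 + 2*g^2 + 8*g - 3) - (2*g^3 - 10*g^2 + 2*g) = 12*g^2 + 6*g - 3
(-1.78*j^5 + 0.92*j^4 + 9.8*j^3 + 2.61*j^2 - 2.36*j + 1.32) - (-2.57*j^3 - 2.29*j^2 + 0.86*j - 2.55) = -1.78*j^5 + 0.92*j^4 + 12.37*j^3 + 4.9*j^2 - 3.22*j + 3.87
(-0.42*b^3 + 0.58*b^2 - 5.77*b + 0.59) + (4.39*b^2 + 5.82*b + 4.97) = -0.42*b^3 + 4.97*b^2 + 0.0500000000000007*b + 5.56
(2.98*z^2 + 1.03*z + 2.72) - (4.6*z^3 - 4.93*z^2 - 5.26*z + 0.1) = -4.6*z^3 + 7.91*z^2 + 6.29*z + 2.62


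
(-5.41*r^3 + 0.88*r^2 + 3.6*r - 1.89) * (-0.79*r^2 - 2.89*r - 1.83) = 4.2739*r^5 + 14.9397*r^4 + 4.5131*r^3 - 10.5213*r^2 - 1.1259*r + 3.4587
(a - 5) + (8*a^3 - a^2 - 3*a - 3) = 8*a^3 - a^2 - 2*a - 8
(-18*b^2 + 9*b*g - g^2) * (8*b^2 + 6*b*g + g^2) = -144*b^4 - 36*b^3*g + 28*b^2*g^2 + 3*b*g^3 - g^4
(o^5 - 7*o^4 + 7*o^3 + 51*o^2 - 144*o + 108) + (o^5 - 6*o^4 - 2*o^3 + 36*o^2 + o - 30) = 2*o^5 - 13*o^4 + 5*o^3 + 87*o^2 - 143*o + 78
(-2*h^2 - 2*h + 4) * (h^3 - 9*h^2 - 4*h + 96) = -2*h^5 + 16*h^4 + 30*h^3 - 220*h^2 - 208*h + 384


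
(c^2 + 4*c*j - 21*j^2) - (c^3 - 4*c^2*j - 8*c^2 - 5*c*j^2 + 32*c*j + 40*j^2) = -c^3 + 4*c^2*j + 9*c^2 + 5*c*j^2 - 28*c*j - 61*j^2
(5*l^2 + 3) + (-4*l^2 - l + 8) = l^2 - l + 11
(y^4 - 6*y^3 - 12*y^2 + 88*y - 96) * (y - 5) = y^5 - 11*y^4 + 18*y^3 + 148*y^2 - 536*y + 480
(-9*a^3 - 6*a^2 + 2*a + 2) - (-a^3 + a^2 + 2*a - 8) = -8*a^3 - 7*a^2 + 10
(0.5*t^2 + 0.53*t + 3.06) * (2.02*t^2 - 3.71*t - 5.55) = 1.01*t^4 - 0.7844*t^3 + 1.4399*t^2 - 14.2941*t - 16.983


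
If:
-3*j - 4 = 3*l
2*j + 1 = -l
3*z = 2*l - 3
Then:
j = 1/3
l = -5/3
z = -19/9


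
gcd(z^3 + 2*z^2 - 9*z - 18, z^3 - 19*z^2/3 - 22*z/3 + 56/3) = z + 2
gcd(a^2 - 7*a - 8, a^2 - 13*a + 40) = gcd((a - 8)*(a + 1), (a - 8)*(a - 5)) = a - 8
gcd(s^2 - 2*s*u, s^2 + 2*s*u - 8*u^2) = s - 2*u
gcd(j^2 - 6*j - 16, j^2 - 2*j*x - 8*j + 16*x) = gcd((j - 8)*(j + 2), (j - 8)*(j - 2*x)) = j - 8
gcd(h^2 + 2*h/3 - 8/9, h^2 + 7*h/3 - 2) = h - 2/3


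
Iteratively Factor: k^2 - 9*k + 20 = (k - 4)*(k - 5)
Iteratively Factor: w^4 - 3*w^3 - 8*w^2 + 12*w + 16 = (w - 4)*(w^3 + w^2 - 4*w - 4) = (w - 4)*(w - 2)*(w^2 + 3*w + 2) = (w - 4)*(w - 2)*(w + 2)*(w + 1)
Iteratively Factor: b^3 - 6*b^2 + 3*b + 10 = (b + 1)*(b^2 - 7*b + 10) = (b - 2)*(b + 1)*(b - 5)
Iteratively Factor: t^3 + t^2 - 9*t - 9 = (t - 3)*(t^2 + 4*t + 3) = (t - 3)*(t + 3)*(t + 1)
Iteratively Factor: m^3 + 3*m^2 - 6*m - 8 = (m - 2)*(m^2 + 5*m + 4) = (m - 2)*(m + 1)*(m + 4)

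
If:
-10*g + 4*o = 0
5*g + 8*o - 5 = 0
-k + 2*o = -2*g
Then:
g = 1/5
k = 7/5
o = 1/2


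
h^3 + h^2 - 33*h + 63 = (h - 3)^2*(h + 7)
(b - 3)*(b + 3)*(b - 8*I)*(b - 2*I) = b^4 - 10*I*b^3 - 25*b^2 + 90*I*b + 144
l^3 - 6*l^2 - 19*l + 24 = (l - 8)*(l - 1)*(l + 3)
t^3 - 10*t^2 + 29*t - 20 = (t - 5)*(t - 4)*(t - 1)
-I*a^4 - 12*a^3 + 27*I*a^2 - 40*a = a*(a - 8*I)*(a - 5*I)*(-I*a + 1)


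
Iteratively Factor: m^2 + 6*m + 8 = (m + 4)*(m + 2)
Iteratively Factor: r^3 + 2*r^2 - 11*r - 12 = (r + 4)*(r^2 - 2*r - 3) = (r + 1)*(r + 4)*(r - 3)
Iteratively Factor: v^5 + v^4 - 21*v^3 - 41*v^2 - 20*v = (v + 1)*(v^4 - 21*v^2 - 20*v) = (v + 1)^2*(v^3 - v^2 - 20*v) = v*(v + 1)^2*(v^2 - v - 20) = v*(v - 5)*(v + 1)^2*(v + 4)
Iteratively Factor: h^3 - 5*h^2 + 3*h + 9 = (h - 3)*(h^2 - 2*h - 3) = (h - 3)^2*(h + 1)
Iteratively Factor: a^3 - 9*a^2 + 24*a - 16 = (a - 4)*(a^2 - 5*a + 4) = (a - 4)*(a - 1)*(a - 4)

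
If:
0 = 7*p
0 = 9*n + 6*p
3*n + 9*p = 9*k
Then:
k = 0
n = 0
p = 0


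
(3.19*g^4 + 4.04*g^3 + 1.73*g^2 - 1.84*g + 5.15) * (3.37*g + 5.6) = 10.7503*g^5 + 31.4788*g^4 + 28.4541*g^3 + 3.4872*g^2 + 7.0515*g + 28.84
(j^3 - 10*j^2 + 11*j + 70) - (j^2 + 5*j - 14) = j^3 - 11*j^2 + 6*j + 84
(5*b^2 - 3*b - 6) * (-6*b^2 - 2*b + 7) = -30*b^4 + 8*b^3 + 77*b^2 - 9*b - 42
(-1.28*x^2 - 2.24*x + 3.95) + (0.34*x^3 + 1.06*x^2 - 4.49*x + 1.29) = 0.34*x^3 - 0.22*x^2 - 6.73*x + 5.24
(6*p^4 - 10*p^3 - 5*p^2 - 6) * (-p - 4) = -6*p^5 - 14*p^4 + 45*p^3 + 20*p^2 + 6*p + 24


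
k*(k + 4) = k^2 + 4*k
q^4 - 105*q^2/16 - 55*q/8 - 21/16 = (q - 3)*(q + 1/4)*(q + 1)*(q + 7/4)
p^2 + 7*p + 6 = (p + 1)*(p + 6)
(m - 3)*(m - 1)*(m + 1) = m^3 - 3*m^2 - m + 3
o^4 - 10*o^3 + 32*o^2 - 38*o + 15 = (o - 5)*(o - 3)*(o - 1)^2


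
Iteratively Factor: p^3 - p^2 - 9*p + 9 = (p - 1)*(p^2 - 9) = (p - 1)*(p + 3)*(p - 3)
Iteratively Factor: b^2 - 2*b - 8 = (b - 4)*(b + 2)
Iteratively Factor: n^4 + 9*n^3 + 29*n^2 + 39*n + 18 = (n + 3)*(n^3 + 6*n^2 + 11*n + 6) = (n + 1)*(n + 3)*(n^2 + 5*n + 6) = (n + 1)*(n + 3)^2*(n + 2)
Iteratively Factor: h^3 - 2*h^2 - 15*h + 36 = (h + 4)*(h^2 - 6*h + 9) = (h - 3)*(h + 4)*(h - 3)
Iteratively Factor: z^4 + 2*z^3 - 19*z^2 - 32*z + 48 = (z - 4)*(z^3 + 6*z^2 + 5*z - 12) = (z - 4)*(z + 4)*(z^2 + 2*z - 3) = (z - 4)*(z + 3)*(z + 4)*(z - 1)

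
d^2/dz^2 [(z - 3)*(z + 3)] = 2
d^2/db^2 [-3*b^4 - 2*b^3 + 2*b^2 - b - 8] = -36*b^2 - 12*b + 4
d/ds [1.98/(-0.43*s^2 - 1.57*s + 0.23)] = (1.7028*s + 3.1086)/(0.43*s^2 + 1.57*s - 0.23)^2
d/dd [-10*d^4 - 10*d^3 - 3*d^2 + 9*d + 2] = -40*d^3 - 30*d^2 - 6*d + 9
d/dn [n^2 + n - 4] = 2*n + 1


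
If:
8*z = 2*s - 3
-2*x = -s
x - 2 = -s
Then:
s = 4/3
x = 2/3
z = -1/24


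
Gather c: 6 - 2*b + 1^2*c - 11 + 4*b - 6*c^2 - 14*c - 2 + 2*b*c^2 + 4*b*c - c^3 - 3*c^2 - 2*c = 2*b - c^3 + c^2*(2*b - 9) + c*(4*b - 15) - 7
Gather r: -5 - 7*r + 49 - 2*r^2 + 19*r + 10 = -2*r^2 + 12*r + 54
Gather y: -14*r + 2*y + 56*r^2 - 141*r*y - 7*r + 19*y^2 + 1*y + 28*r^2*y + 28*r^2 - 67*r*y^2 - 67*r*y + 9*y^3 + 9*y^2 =84*r^2 - 21*r + 9*y^3 + y^2*(28 - 67*r) + y*(28*r^2 - 208*r + 3)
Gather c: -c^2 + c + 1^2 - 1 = -c^2 + c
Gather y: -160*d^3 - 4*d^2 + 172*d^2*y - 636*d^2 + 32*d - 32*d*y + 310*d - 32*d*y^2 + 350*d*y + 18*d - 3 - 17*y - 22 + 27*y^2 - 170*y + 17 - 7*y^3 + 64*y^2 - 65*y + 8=-160*d^3 - 640*d^2 + 360*d - 7*y^3 + y^2*(91 - 32*d) + y*(172*d^2 + 318*d - 252)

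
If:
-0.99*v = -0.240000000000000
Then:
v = 0.24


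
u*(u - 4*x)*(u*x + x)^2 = u^4*x^2 - 4*u^3*x^3 + 2*u^3*x^2 - 8*u^2*x^3 + u^2*x^2 - 4*u*x^3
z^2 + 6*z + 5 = (z + 1)*(z + 5)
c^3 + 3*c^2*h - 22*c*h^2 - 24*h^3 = (c - 4*h)*(c + h)*(c + 6*h)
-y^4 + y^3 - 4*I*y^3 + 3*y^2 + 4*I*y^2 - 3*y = y*(y + 3*I)*(-I*y + 1)*(-I*y + I)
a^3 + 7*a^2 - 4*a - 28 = (a - 2)*(a + 2)*(a + 7)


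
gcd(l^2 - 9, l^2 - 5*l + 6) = l - 3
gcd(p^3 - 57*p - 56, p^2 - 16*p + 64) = p - 8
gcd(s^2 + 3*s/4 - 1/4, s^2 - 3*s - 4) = s + 1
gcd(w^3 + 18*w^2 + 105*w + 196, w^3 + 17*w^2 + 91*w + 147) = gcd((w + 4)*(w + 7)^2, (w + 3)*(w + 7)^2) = w^2 + 14*w + 49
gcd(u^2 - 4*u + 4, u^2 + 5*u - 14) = u - 2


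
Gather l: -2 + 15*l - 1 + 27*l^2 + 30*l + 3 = 27*l^2 + 45*l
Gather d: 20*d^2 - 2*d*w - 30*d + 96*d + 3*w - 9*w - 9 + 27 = 20*d^2 + d*(66 - 2*w) - 6*w + 18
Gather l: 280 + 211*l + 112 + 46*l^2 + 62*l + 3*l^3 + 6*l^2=3*l^3 + 52*l^2 + 273*l + 392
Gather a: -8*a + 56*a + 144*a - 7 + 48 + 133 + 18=192*a + 192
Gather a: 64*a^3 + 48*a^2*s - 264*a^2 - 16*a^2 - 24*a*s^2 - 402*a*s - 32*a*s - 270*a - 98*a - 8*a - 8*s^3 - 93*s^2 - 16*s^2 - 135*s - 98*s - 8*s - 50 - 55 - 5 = 64*a^3 + a^2*(48*s - 280) + a*(-24*s^2 - 434*s - 376) - 8*s^3 - 109*s^2 - 241*s - 110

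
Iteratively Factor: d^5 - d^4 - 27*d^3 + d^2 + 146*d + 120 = (d + 4)*(d^4 - 5*d^3 - 7*d^2 + 29*d + 30) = (d + 2)*(d + 4)*(d^3 - 7*d^2 + 7*d + 15) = (d - 3)*(d + 2)*(d + 4)*(d^2 - 4*d - 5) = (d - 5)*(d - 3)*(d + 2)*(d + 4)*(d + 1)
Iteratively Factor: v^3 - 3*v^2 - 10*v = (v - 5)*(v^2 + 2*v) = (v - 5)*(v + 2)*(v)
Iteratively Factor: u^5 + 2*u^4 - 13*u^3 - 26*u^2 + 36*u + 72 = (u - 3)*(u^4 + 5*u^3 + 2*u^2 - 20*u - 24) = (u - 3)*(u + 2)*(u^3 + 3*u^2 - 4*u - 12) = (u - 3)*(u + 2)*(u + 3)*(u^2 - 4) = (u - 3)*(u + 2)^2*(u + 3)*(u - 2)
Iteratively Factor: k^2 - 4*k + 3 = (k - 1)*(k - 3)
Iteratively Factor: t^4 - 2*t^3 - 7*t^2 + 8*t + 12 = (t + 1)*(t^3 - 3*t^2 - 4*t + 12) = (t - 3)*(t + 1)*(t^2 - 4) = (t - 3)*(t - 2)*(t + 1)*(t + 2)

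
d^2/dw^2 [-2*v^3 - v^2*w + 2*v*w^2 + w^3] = 4*v + 6*w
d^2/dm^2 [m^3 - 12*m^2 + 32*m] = 6*m - 24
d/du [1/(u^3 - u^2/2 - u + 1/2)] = 4*(-3*u^2 + u + 1)/(2*u^3 - u^2 - 2*u + 1)^2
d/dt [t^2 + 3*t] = 2*t + 3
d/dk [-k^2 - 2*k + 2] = -2*k - 2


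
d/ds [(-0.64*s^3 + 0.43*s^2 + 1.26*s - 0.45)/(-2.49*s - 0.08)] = (3.1872*s^3 - 0.9171*s^2 - 0.0688*s - 1.2213)/(6.2001*s^2 + 0.3984*s + 0.0064)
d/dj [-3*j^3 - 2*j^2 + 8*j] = -9*j^2 - 4*j + 8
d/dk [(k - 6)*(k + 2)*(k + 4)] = 3*k^2 - 28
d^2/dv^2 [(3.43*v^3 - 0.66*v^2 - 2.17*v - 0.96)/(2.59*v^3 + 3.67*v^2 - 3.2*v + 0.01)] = (-5.6843418860808e-14*v^7 - 74.06105*v^6 + 83.2275779999999*v^5 - 234.922842*v^4 - 185.69448*v^3 - 29.680776*v^2 + 68.274516*v - 19.729348)/(17.373979*v^9 + 73.856181*v^8 + 40.255593*v^7 - 132.869654*v^6 - 49.166322*v^5 + 112.649187*v^4 - 33.471863*v^3 + 0.308301*v^2 - 0.00096*v + 1.0e-6)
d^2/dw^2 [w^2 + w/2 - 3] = 2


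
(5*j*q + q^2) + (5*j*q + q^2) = 10*j*q + 2*q^2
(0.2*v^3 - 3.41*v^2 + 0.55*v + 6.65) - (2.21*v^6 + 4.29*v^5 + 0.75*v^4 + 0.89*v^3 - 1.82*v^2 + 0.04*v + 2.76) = -2.21*v^6 - 4.29*v^5 - 0.75*v^4 - 0.69*v^3 - 1.59*v^2 + 0.51*v + 3.89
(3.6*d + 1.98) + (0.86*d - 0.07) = 4.46*d + 1.91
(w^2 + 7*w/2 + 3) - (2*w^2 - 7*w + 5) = -w^2 + 21*w/2 - 2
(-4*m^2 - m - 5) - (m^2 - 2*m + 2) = -5*m^2 + m - 7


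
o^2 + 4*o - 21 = (o - 3)*(o + 7)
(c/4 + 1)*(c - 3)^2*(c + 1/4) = c^4/4 - 7*c^3/16 - 31*c^2/8 + 129*c/16 + 9/4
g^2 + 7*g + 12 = (g + 3)*(g + 4)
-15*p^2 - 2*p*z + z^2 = (-5*p + z)*(3*p + z)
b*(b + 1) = b^2 + b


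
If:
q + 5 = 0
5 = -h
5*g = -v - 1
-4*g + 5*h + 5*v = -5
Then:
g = -25/29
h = -5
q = -5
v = 96/29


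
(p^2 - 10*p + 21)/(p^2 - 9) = (p - 7)/(p + 3)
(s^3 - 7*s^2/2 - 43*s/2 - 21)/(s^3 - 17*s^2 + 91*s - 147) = (s^2 + 7*s/2 + 3)/(s^2 - 10*s + 21)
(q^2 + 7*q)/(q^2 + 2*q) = (q + 7)/(q + 2)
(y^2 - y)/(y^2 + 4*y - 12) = y*(y - 1)/(y^2 + 4*y - 12)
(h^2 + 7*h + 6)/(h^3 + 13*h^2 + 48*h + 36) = 1/(h + 6)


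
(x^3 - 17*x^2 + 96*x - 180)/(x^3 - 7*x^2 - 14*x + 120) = (x - 6)/(x + 4)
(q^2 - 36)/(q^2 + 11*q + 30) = (q - 6)/(q + 5)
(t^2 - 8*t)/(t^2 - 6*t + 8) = t*(t - 8)/(t^2 - 6*t + 8)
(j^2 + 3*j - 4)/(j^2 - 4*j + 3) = (j + 4)/(j - 3)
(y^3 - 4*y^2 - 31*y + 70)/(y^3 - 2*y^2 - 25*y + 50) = (y - 7)/(y - 5)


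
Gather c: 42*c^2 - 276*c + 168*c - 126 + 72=42*c^2 - 108*c - 54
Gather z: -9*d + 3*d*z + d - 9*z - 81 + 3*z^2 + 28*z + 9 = -8*d + 3*z^2 + z*(3*d + 19) - 72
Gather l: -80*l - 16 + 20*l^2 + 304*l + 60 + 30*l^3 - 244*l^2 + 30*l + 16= 30*l^3 - 224*l^2 + 254*l + 60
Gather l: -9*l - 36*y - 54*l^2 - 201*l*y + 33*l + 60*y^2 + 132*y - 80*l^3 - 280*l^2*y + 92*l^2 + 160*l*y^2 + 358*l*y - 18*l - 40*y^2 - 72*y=-80*l^3 + l^2*(38 - 280*y) + l*(160*y^2 + 157*y + 6) + 20*y^2 + 24*y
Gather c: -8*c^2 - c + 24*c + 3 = -8*c^2 + 23*c + 3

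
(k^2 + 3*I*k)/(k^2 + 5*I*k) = (k + 3*I)/(k + 5*I)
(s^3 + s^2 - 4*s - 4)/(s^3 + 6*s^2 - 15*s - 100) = (s^3 + s^2 - 4*s - 4)/(s^3 + 6*s^2 - 15*s - 100)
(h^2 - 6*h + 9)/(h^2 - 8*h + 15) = (h - 3)/(h - 5)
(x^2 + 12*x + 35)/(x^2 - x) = (x^2 + 12*x + 35)/(x*(x - 1))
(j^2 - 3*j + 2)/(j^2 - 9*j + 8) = (j - 2)/(j - 8)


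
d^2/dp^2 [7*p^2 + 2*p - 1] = 14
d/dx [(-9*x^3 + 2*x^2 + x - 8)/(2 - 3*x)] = 2*(27*x^3 - 30*x^2 + 4*x - 11)/(9*x^2 - 12*x + 4)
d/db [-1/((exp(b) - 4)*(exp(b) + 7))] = (2*exp(b) + 3)*exp(b)/((exp(b) - 4)^2*(exp(b) + 7)^2)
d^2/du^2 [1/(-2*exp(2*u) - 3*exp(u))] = ((2*exp(u) + 3)*(8*exp(u) + 3) - 2*(4*exp(u) + 3)^2)*exp(-u)/(2*exp(u) + 3)^3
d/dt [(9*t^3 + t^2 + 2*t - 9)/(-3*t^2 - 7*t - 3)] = (-27*t^4 - 126*t^3 - 82*t^2 - 60*t - 69)/(9*t^4 + 42*t^3 + 67*t^2 + 42*t + 9)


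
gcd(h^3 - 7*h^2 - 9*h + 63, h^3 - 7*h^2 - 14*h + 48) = h + 3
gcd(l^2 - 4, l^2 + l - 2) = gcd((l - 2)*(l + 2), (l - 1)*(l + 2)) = l + 2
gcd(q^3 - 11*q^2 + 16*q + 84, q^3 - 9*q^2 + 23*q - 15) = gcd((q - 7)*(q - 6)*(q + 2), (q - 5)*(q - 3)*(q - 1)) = 1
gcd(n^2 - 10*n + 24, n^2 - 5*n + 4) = n - 4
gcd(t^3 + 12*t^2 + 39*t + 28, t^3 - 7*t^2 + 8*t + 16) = t + 1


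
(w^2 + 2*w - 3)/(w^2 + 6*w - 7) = (w + 3)/(w + 7)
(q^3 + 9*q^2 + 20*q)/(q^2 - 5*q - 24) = q*(q^2 + 9*q + 20)/(q^2 - 5*q - 24)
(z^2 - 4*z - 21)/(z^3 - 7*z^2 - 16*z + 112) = (z + 3)/(z^2 - 16)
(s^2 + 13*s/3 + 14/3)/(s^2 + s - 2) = (s + 7/3)/(s - 1)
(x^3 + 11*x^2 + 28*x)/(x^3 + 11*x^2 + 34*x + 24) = x*(x + 7)/(x^2 + 7*x + 6)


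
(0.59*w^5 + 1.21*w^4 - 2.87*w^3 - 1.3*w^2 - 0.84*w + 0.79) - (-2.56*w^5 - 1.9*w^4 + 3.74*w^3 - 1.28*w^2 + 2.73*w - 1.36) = 3.15*w^5 + 3.11*w^4 - 6.61*w^3 - 0.02*w^2 - 3.57*w + 2.15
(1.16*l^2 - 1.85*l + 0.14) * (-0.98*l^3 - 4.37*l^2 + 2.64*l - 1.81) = -1.1368*l^5 - 3.2562*l^4 + 11.0097*l^3 - 7.5954*l^2 + 3.7181*l - 0.2534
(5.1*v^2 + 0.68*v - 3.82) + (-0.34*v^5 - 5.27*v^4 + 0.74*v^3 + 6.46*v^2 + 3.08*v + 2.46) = -0.34*v^5 - 5.27*v^4 + 0.74*v^3 + 11.56*v^2 + 3.76*v - 1.36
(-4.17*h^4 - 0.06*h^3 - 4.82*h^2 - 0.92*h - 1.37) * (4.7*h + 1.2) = -19.599*h^5 - 5.286*h^4 - 22.726*h^3 - 10.108*h^2 - 7.543*h - 1.644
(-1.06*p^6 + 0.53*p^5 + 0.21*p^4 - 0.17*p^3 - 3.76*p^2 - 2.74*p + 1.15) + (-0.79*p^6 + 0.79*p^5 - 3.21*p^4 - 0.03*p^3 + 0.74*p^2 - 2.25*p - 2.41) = -1.85*p^6 + 1.32*p^5 - 3.0*p^4 - 0.2*p^3 - 3.02*p^2 - 4.99*p - 1.26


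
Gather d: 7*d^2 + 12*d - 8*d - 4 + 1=7*d^2 + 4*d - 3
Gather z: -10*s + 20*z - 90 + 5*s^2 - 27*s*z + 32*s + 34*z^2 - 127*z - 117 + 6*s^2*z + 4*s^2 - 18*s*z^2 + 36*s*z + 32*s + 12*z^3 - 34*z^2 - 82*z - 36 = 9*s^2 - 18*s*z^2 + 54*s + 12*z^3 + z*(6*s^2 + 9*s - 189) - 243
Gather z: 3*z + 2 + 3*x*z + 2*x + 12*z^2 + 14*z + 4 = 2*x + 12*z^2 + z*(3*x + 17) + 6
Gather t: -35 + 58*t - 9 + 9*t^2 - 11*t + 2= 9*t^2 + 47*t - 42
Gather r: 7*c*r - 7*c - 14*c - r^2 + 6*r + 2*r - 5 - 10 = -21*c - r^2 + r*(7*c + 8) - 15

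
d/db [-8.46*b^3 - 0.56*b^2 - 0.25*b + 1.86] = -25.38*b^2 - 1.12*b - 0.25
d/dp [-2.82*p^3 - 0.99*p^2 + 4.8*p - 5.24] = -8.46*p^2 - 1.98*p + 4.8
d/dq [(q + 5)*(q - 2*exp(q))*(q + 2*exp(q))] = 3*q^2 - 8*q*exp(2*q) + 10*q - 44*exp(2*q)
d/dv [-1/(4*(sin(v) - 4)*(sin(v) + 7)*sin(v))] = (3*cos(v) + 6/tan(v) - 28*cos(v)/sin(v)^2)/(4*(sin(v) - 4)^2*(sin(v) + 7)^2)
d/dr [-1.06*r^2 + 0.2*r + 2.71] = 0.2 - 2.12*r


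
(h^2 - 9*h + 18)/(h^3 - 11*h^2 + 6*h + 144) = (h - 3)/(h^2 - 5*h - 24)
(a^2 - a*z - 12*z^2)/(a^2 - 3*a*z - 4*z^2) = (a + 3*z)/(a + z)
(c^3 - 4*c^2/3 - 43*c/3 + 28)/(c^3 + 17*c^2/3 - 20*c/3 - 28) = (c^2 + c - 12)/(c^2 + 8*c + 12)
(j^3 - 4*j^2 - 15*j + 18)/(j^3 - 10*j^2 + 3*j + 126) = (j - 1)/(j - 7)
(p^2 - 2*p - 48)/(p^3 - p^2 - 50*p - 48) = 1/(p + 1)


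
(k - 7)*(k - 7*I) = k^2 - 7*k - 7*I*k + 49*I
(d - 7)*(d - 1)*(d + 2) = d^3 - 6*d^2 - 9*d + 14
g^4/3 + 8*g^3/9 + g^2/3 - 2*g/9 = g*(g/3 + 1/3)*(g - 1/3)*(g + 2)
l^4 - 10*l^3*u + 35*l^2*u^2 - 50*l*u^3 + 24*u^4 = (l - 4*u)*(l - 3*u)*(l - 2*u)*(l - u)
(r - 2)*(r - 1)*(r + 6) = r^3 + 3*r^2 - 16*r + 12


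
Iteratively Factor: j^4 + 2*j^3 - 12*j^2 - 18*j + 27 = (j + 3)*(j^3 - j^2 - 9*j + 9) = (j - 3)*(j + 3)*(j^2 + 2*j - 3) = (j - 3)*(j - 1)*(j + 3)*(j + 3)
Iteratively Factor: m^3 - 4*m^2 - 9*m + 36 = (m + 3)*(m^2 - 7*m + 12) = (m - 4)*(m + 3)*(m - 3)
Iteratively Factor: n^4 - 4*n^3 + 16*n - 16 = (n - 2)*(n^3 - 2*n^2 - 4*n + 8) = (n - 2)^2*(n^2 - 4) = (n - 2)^2*(n + 2)*(n - 2)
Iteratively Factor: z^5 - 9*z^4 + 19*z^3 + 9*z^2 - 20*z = (z - 4)*(z^4 - 5*z^3 - z^2 + 5*z) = (z - 5)*(z - 4)*(z^3 - z) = z*(z - 5)*(z - 4)*(z^2 - 1) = z*(z - 5)*(z - 4)*(z + 1)*(z - 1)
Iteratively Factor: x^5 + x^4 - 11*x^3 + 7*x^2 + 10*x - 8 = (x + 4)*(x^4 - 3*x^3 + x^2 + 3*x - 2) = (x - 2)*(x + 4)*(x^3 - x^2 - x + 1) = (x - 2)*(x - 1)*(x + 4)*(x^2 - 1) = (x - 2)*(x - 1)*(x + 1)*(x + 4)*(x - 1)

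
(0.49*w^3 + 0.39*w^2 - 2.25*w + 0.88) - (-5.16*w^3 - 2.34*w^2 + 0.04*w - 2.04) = 5.65*w^3 + 2.73*w^2 - 2.29*w + 2.92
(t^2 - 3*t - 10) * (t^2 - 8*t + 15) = t^4 - 11*t^3 + 29*t^2 + 35*t - 150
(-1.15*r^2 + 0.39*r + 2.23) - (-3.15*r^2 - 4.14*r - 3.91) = 2.0*r^2 + 4.53*r + 6.14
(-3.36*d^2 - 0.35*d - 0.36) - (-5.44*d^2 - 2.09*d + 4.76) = 2.08*d^2 + 1.74*d - 5.12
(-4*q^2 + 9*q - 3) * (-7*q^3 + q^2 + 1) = 28*q^5 - 67*q^4 + 30*q^3 - 7*q^2 + 9*q - 3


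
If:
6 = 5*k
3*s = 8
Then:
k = 6/5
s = 8/3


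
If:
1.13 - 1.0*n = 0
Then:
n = 1.13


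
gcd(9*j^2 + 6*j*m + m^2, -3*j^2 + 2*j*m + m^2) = 3*j + m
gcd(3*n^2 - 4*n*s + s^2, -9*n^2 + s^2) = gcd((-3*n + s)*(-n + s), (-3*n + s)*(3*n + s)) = -3*n + s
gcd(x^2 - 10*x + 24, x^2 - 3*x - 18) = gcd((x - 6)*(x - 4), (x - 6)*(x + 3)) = x - 6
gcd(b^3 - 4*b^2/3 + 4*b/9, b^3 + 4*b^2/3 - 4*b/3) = b^2 - 2*b/3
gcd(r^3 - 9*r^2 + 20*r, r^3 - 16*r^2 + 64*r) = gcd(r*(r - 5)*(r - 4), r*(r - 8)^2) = r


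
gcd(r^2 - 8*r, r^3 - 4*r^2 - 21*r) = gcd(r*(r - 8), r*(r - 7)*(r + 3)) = r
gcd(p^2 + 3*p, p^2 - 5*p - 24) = p + 3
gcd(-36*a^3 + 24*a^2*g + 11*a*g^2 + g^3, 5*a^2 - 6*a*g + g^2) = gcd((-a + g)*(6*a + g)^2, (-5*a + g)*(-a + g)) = a - g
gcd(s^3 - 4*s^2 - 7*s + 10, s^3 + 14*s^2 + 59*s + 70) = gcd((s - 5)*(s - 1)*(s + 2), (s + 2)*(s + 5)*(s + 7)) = s + 2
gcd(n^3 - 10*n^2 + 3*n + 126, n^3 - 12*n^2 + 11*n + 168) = n^2 - 4*n - 21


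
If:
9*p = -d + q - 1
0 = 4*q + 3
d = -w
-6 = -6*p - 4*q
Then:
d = -61/4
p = 3/2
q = -3/4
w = 61/4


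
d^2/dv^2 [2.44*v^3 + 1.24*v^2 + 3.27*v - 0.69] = 14.64*v + 2.48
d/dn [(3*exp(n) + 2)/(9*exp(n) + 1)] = -15*exp(n)/(9*exp(n) + 1)^2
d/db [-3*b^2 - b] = -6*b - 1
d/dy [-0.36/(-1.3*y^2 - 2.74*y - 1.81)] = (-0.936*y - 0.9864)/(1.3*y^2 + 2.74*y + 1.81)^2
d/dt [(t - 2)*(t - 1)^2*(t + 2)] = 4*t^3 - 6*t^2 - 6*t + 8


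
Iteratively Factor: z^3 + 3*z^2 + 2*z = (z + 2)*(z^2 + z) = z*(z + 2)*(z + 1)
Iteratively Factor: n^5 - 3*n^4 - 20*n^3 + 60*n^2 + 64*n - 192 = (n + 2)*(n^4 - 5*n^3 - 10*n^2 + 80*n - 96) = (n - 2)*(n + 2)*(n^3 - 3*n^2 - 16*n + 48) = (n - 2)*(n + 2)*(n + 4)*(n^2 - 7*n + 12) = (n - 4)*(n - 2)*(n + 2)*(n + 4)*(n - 3)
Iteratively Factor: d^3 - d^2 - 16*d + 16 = (d - 1)*(d^2 - 16) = (d - 1)*(d + 4)*(d - 4)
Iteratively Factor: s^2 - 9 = (s - 3)*(s + 3)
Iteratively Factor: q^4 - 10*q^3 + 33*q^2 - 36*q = (q - 3)*(q^3 - 7*q^2 + 12*q) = (q - 4)*(q - 3)*(q^2 - 3*q) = q*(q - 4)*(q - 3)*(q - 3)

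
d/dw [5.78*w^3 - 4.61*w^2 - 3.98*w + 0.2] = 17.34*w^2 - 9.22*w - 3.98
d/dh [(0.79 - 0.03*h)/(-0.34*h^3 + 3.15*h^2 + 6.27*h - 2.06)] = (-0.0204*h^3 + 0.9003*h^2 - 4.977*h - 4.8915)/(0.1156*h^6 - 2.142*h^5 + 5.6589*h^4 + 40.9018*h^3 + 26.3349*h^2 - 25.8324*h + 4.2436)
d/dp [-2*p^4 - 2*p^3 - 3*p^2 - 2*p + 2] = -8*p^3 - 6*p^2 - 6*p - 2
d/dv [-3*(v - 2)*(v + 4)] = -6*v - 6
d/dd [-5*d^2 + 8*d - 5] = 8 - 10*d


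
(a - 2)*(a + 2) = a^2 - 4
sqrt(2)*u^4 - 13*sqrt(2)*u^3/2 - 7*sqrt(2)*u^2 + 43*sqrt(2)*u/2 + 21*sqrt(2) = (u - 7)*(u - 2)*(u + 3/2)*(sqrt(2)*u + sqrt(2))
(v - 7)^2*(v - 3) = v^3 - 17*v^2 + 91*v - 147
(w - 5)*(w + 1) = w^2 - 4*w - 5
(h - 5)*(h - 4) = h^2 - 9*h + 20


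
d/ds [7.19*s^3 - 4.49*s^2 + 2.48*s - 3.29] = 21.57*s^2 - 8.98*s + 2.48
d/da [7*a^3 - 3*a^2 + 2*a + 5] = 21*a^2 - 6*a + 2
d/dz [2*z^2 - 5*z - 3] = 4*z - 5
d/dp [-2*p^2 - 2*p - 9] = -4*p - 2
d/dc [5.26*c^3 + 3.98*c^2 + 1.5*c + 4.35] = 15.78*c^2 + 7.96*c + 1.5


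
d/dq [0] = 0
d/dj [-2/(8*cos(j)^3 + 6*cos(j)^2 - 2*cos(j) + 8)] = (-12*cos(j)^2 - 6*cos(j) + 1)*sin(j)/(4*cos(j)^3 + 3*cos(j)^2 - cos(j) + 4)^2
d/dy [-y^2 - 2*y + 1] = -2*y - 2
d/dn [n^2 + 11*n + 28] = 2*n + 11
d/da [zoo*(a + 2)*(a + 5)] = zoo*(a + 1)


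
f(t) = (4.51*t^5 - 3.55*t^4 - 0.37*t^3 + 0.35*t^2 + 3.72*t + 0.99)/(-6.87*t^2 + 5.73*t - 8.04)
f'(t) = (13.74*t - 5.73)*(4.51*t^5 - 3.55*t^4 - 0.37*t^3 + 0.35*t^2 + 3.72*t + 0.99)/(-6.87*t^2 + 5.73*t - 8.04)^2 + (22.55*t^4 - 14.2*t^3 - 1.11*t^2 + 0.7*t + 3.72)/(-6.87*t^2 + 5.73*t - 8.04)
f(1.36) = -1.13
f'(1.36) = -2.27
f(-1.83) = 3.24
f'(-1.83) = -5.74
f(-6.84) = 203.94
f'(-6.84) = -90.91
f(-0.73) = 0.21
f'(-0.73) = -0.71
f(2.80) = -12.30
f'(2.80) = -14.58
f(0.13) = -0.20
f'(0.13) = -0.61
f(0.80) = -0.51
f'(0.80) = -0.36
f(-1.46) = 1.56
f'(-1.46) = -3.43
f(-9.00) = 469.64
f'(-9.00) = -158.17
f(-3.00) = 15.86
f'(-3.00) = -16.74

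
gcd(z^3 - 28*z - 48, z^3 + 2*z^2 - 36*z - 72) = z^2 - 4*z - 12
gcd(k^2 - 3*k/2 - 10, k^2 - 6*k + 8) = k - 4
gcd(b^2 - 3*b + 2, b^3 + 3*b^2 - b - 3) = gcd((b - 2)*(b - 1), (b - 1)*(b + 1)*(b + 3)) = b - 1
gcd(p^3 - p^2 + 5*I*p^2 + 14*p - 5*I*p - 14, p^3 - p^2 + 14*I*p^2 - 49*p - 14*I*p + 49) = p^2 + p*(-1 + 7*I) - 7*I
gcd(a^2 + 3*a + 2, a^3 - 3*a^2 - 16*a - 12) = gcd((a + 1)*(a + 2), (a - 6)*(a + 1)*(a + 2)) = a^2 + 3*a + 2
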